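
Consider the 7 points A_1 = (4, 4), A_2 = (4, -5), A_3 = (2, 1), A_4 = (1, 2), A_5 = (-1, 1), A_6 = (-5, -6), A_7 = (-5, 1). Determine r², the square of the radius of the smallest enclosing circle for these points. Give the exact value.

45.25

By Welzl's lemma the MEC is supported by two points (diametrically opposite) or three points (on a circumcircle).
The farthest pair is A_1–A_6 with squared distance 181. The circle on this segment as diameter has centre (-0.5, -1) and r² = 181/4 = 45.25.
Check A_2: distance² to centre = 36.25 ≤ 45.25, so it lies inside.
All remaining points lie in this disk, and no smaller disk contains both endpoints, so this is the minimum enclosing circle.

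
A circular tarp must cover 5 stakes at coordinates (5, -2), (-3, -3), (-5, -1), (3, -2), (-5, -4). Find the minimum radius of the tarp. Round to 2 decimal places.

5.12

By Welzl's lemma the MEC is supported by two points (diametrically opposite) or three points (on a circumcircle).
The minimum enclosing circle is determined by three boundary points: (5, -2), (-5, -1), (-5, -4).
Their circumcentre is (-0.1, -2.5) with r² = 26.26.
The farthest remaining point (3, -2) is at distance² 9.86 ≤ 26.26.
r = √(26.26) ≈ 5.12.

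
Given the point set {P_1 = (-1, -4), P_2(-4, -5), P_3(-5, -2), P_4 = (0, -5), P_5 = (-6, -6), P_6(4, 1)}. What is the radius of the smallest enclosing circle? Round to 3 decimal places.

The minimum enclosing circle of a finite set is fixed by two of the points (as a diameter) or three (as a circumcircle).
The farthest pair is P_5–P_6 with squared distance 149. The circle on this segment as diameter has centre (-1, -2.5) and r² = 149/4 = 37.25.
Check P_1: distance² to centre = 2.25 ≤ 37.25, so it lies inside.
All remaining points lie in this disk, and no smaller disk contains both endpoints, so this is the minimum enclosing circle.
r = √(37.25) ≈ 6.103.

6.103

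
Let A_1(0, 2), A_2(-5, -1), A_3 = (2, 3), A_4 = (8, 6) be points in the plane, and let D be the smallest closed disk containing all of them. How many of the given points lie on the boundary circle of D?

2

The minimum enclosing circle of a finite set is fixed by two of the points (as a diameter) or three (as a circumcircle).
The farthest pair is A_2–A_4 with squared distance 218. The circle on this segment as diameter has centre (1.5, 2.5) and r² = 218/4 = 54.5.
Check A_1: distance² to centre = 2.5 ≤ 54.5, so it lies inside.
All remaining points lie in this disk, and no smaller disk contains both endpoints, so this is the minimum enclosing circle.
The points at distance exactly r from the centre are A_2, A_4 — 2 points.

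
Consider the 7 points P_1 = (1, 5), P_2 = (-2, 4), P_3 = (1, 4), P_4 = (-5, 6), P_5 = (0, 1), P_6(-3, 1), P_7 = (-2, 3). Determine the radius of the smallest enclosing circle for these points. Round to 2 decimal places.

The minimum enclosing circle of a finite set is fixed by two of the points (as a diameter) or three (as a circumcircle).
The minimum enclosing circle is determined by three boundary points: P_1, P_4, P_5.
Their circumcentre is (-2.3, 3.7) with r² = 12.58.
The farthest remaining point P_3 is at distance² 10.98 ≤ 12.58.
r = √(12.58) ≈ 3.55.

3.55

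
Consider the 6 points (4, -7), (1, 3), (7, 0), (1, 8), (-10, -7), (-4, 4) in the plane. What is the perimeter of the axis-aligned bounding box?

64

Width = max x − min x = 7 − (-10) = 17.
Height = max y − min y = 8 − (-7) = 15.
Perimeter = 2(17 + 15) = 64.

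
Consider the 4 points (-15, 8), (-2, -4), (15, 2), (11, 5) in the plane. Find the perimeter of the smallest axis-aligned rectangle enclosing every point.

Width = max x − min x = 15 − (-15) = 30.
Height = max y − min y = 8 − (-4) = 12.
Perimeter = 2(30 + 12) = 84.

84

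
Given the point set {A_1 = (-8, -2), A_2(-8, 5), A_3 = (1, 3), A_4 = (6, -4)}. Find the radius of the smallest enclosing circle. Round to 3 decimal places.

A smallest enclosing disk is always determined by at most three of the input points on its boundary.
The farthest pair is A_2–A_4 with squared distance 277. The circle on this segment as diameter has centre (-1, 0.5) and r² = 277/4 = 69.25.
Check A_1: distance² to centre = 55.25 ≤ 69.25, so it lies inside.
All remaining points lie in this disk, and no smaller disk contains both endpoints, so this is the minimum enclosing circle.
r = √(69.25) ≈ 8.322.

8.322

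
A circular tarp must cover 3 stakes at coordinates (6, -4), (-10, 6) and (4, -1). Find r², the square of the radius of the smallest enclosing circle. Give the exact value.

89

Call the three points A, B, C in the order given.
Side lengths²: AB² = 356, AC² = 13, BC² = 245.
Since AB² = 356 ≥ 245 + 13 = 258, the angle opposite AB is not acute, so the smallest enclosing circle has AB as diameter.
Centre = midpoint of AB = (-2, 1), r² = 356/4 = 89.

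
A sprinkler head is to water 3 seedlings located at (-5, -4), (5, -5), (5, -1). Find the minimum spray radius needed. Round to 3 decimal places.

Call the three points A, B, C in the order given.
Side lengths²: AB² = 101, AC² = 109, BC² = 16.
Since AC² = 109 < 101 + 16 = 117, the triangle is acute, so the smallest enclosing circle is the circumcircle.
Circumcentre = (0.15, -3), r² = 27.5225.
r = √(27.5225) ≈ 5.246.

5.246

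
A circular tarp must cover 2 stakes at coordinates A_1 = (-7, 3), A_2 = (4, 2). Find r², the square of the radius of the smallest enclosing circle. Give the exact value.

The smallest circle enclosing two points has them as diameter endpoints.
Centre = midpoint = (-1.5, 2.5); r² = |A_1A_2|²/4 = 122/4 = 30.5.

30.5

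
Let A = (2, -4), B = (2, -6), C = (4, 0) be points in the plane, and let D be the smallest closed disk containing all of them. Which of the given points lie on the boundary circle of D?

B, C

Side lengths²: AB² = 4, AC² = 20, BC² = 40.
Since BC² = 40 ≥ 20 + 4 = 24, the angle opposite BC is not acute, so the smallest enclosing circle has BC as diameter.
Centre = midpoint of BC = (3, -3), r² = 40/4 = 10.
The points at distance exactly r from the centre are B, C — 2 points.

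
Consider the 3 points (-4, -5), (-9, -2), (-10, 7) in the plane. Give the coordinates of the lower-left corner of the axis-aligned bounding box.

x-range [-10, -4], y-range [-5, 7].
The lower-left corner is (-10, -5).

(-10, -5)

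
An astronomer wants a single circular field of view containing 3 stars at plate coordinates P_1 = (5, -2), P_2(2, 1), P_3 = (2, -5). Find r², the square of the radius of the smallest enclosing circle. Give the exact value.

9

Side lengths²: P_1P_2² = 18, P_1P_3² = 18, P_2P_3² = 36.
Since P_2P_3² = 36 ≥ 18 + 18 = 36, the angle opposite P_2P_3 is not acute, so the smallest enclosing circle has P_2P_3 as diameter.
Centre = midpoint of P_2P_3 = (2, -2), r² = 36/4 = 9.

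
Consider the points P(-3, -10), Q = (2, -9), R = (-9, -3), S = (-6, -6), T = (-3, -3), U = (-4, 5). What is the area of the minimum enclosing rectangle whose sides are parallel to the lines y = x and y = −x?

In coordinates u = x + y, v = x − y the rectangle is axis-aligned; the map (x,y)→(u,v) scales areas by 2.
u-values: -13, -7, -12, -12, -6, 1; range = 1 − (-13) = 14.
v-values: 7, 11, -6, 0, 0, -9; range = 11 − (-9) = 20.
Area = (14 × 20) / 2 = 140.

140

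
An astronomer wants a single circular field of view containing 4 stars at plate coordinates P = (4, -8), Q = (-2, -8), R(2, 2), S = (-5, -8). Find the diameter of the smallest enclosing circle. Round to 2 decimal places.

The minimum enclosing circle is determined by three boundary points: P, R, S.
Their circumcentre is (-0.5, -3.7) with r² = 38.74.
The farthest remaining point Q is at distance² 20.74 ≤ 38.74.
Diameter = 2r = 2√(38.74) ≈ 12.45.

12.45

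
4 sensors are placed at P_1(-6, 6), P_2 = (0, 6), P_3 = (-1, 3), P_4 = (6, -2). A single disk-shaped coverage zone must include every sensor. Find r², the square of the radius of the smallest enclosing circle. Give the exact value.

52

By Welzl's lemma the MEC is supported by two points (diametrically opposite) or three points (on a circumcircle).
The farthest pair is P_1–P_4 with squared distance 208. The circle on this segment as diameter has centre (0, 2) and r² = 208/4 = 52.
Check P_2: distance² to centre = 16 ≤ 52, so it lies inside.
All remaining points lie in this disk, and no smaller disk contains both endpoints, so this is the minimum enclosing circle.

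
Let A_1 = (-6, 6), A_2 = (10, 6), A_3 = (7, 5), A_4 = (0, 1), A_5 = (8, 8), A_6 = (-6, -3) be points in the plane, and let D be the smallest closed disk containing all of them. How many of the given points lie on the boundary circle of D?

3

The farthest pair is A_2–A_6 with squared distance 337. The circle on this segment as diameter has centre (2, 1.5) and r² = 337/4 = 84.25.
Check A_1: distance² to centre = 84.25 ≤ 84.25, so it lies inside.
All remaining points lie in this disk, and no smaller disk contains both endpoints, so this is the minimum enclosing circle.
The points at distance exactly r from the centre are A_1, A_2, A_6 — 3 points.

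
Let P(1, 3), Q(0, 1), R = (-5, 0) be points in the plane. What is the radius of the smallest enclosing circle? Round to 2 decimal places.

Side lengths²: PQ² = 5, PR² = 45, QR² = 26.
Since PR² = 45 ≥ 26 + 5 = 31, the angle opposite PR is not acute, so the smallest enclosing circle has PR as diameter.
Centre = midpoint of PR = (-2, 1.5), r² = 45/4 = 11.25.
r = √(11.25) ≈ 3.35.

3.35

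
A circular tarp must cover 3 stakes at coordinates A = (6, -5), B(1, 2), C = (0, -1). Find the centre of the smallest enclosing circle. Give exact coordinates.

Side lengths²: AB² = 74, AC² = 52, BC² = 10.
Since AB² = 74 ≥ 52 + 10 = 62, the angle opposite AB is not acute, so the smallest enclosing circle has AB as diameter.
Centre = midpoint of AB = (3.5, -1.5), r² = 74/4 = 18.5.
Centre = (3.5, -1.5).

(3.5, -1.5)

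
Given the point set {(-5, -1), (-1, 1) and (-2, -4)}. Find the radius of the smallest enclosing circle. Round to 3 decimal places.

Call the three points A, B, C in the order given.
Side lengths²: AB² = 20, AC² = 18, BC² = 26.
Since BC² = 26 < 20 + 18 = 38, the triangle is acute, so the smallest enclosing circle is the circumcircle.
Circumcentre = (-7/3, -4/3), r² = 65/9.
r = √(65/9) ≈ 2.687.

2.687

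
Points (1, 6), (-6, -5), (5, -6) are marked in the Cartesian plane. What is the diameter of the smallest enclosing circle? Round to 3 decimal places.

Call the three points A, B, C in the order given.
Side lengths²: AB² = 170, AC² = 160, BC² = 122.
Since AB² = 170 < 160 + 122 = 282, the triangle is acute, so the smallest enclosing circle is the circumcircle.
Circumcentre = (-0.09375, -1.03125), r² = 50.634765625.
Diameter = 2r = 2√(50.634765625) ≈ 14.232.

14.232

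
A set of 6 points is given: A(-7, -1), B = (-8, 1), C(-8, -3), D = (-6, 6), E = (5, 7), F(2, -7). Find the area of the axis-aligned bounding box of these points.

x ranges over [-8, 5], width 13.
y ranges over [-7, 7], height 14.
Area = 13 × 14 = 182.

182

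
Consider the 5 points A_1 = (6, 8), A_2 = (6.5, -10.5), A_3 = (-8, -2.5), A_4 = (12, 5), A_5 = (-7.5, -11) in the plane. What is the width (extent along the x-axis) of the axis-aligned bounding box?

20

max x = 12, min x = -8, so width = 20.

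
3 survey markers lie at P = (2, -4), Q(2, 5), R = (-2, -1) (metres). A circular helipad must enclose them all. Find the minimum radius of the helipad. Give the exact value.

Side lengths²: PQ² = 81, PR² = 25, QR² = 52.
Since PQ² = 81 ≥ 52 + 25 = 77, the angle opposite PQ is not acute, so the smallest enclosing circle has PQ as diameter.
Centre = midpoint of PQ = (2, 0.5), r² = 81/4 = 20.25.
r = √(20.25) = 4.5.

4.5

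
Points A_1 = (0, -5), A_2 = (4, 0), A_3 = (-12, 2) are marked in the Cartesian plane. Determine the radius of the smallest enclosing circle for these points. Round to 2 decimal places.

8.06

Side lengths²: A_1A_2² = 41, A_1A_3² = 193, A_2A_3² = 260.
Since A_2A_3² = 260 ≥ 193 + 41 = 234, the angle opposite A_2A_3 is not acute, so the smallest enclosing circle has A_2A_3 as diameter.
Centre = midpoint of A_2A_3 = (-4, 1), r² = 260/4 = 65.
r = √65 ≈ 8.06.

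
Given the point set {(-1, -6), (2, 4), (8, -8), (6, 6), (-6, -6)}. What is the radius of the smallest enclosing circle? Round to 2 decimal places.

A smallest enclosing disk is always determined by at most three of the input points on its boundary.
The minimum enclosing circle is determined by three boundary points: (8, -8), (6, 6), (-6, -6).
Their circumcentre is (1.75, -1.75) with r² = 78.125.
The farthest remaining point (2, 4) is at distance² 33.125 ≤ 78.125.
r = √(78.125) ≈ 8.84.

8.84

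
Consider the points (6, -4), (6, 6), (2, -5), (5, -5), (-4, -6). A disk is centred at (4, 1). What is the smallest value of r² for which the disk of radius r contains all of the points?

113

The required radius is the distance from (4, 1) to the farthest point.
Squared distances: 29, 29, 40, 37, 113.
Maximum is 113, attained at (-4, -6).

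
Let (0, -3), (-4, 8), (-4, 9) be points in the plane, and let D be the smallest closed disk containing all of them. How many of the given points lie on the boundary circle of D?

Call the three points A, B, C in the order given.
Side lengths²: AB² = 137, AC² = 160, BC² = 1.
Since AC² = 160 ≥ 137 + 1 = 138, the angle opposite AC is not acute, so the smallest enclosing circle has AC as diameter.
Centre = midpoint of AC = (-2, 3), r² = 160/4 = 40.
The points at distance exactly r from the centre are (0, -3), (-4, 9) — 2 points.

2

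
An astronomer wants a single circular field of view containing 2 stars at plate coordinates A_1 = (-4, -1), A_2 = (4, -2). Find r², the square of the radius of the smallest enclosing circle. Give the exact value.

The smallest circle enclosing two points has them as diameter endpoints.
Centre = midpoint = (0, -1.5); r² = |A_1A_2|²/4 = 65/4 = 16.25.

16.25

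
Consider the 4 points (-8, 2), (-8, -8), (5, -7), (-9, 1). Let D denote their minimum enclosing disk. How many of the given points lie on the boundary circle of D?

A smallest enclosing disk is always determined by at most three of the input points on its boundary.
The farthest pair is (5, -7)–(-9, 1) with squared distance 260. The circle on this segment as diameter has centre (-2, -3) and r² = 260/4 = 65.
Check (-8, 2): distance² to centre = 61 ≤ 65, so it lies inside.
All remaining points lie in this disk, and no smaller disk contains both endpoints, so this is the minimum enclosing circle.
The points at distance exactly r from the centre are (5, -7), (-9, 1) — 2 points.

2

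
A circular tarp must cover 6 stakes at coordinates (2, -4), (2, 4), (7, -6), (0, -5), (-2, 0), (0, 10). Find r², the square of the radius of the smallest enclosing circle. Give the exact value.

The minimum enclosing circle of a finite set is fixed by two of the points (as a diameter) or three (as a circumcircle).
The farthest pair is (7, -6)–(0, 10) with squared distance 305. The circle on this segment as diameter has centre (3.5, 2) and r² = 305/4 = 76.25.
Check (2, -4): distance² to centre = 38.25 ≤ 76.25, so it lies inside.
All remaining points lie in this disk, and no smaller disk contains both endpoints, so this is the minimum enclosing circle.

76.25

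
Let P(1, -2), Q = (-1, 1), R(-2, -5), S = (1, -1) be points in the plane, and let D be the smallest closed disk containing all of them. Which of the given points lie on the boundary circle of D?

A smallest enclosing disk is always determined by at most three of the input points on its boundary.
The farthest pair is Q–R with squared distance 37. The circle on this segment as diameter has centre (-1.5, -2) and r² = 37/4 = 9.25.
Check P: distance² to centre = 6.25 ≤ 9.25, so it lies inside.
All remaining points lie in this disk, and no smaller disk contains both endpoints, so this is the minimum enclosing circle.
The points at distance exactly r from the centre are Q, R — 2 points.

Q, R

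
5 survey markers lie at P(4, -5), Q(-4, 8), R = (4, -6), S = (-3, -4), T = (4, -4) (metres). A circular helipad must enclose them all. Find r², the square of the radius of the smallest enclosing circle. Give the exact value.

65

The minimum enclosing circle of a finite set is fixed by two of the points (as a diameter) or three (as a circumcircle).
The farthest pair is Q–R with squared distance 260. The circle on this segment as diameter has centre (0, 1) and r² = 260/4 = 65.
Check P: distance² to centre = 52 ≤ 65, so it lies inside.
All remaining points lie in this disk, and no smaller disk contains both endpoints, so this is the minimum enclosing circle.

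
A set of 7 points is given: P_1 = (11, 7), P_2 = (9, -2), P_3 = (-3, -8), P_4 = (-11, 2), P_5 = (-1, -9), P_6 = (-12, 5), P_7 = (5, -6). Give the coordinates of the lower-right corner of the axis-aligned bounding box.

(11, -9)

x-range [-12, 11], y-range [-9, 7].
The lower-right corner is (11, -9).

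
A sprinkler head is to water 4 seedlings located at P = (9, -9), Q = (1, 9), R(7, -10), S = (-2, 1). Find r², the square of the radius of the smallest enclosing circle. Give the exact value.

The farthest pair is Q–R with squared distance 397. The circle on this segment as diameter has centre (4, -0.5) and r² = 397/4 = 99.25.
Check P: distance² to centre = 97.25 ≤ 99.25, so it lies inside.
All remaining points lie in this disk, and no smaller disk contains both endpoints, so this is the minimum enclosing circle.

99.25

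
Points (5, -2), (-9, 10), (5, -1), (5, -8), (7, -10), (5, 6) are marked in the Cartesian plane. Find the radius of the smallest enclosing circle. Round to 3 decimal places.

The farthest pair is (-9, 10)–(7, -10) with squared distance 656. The circle on this segment as diameter has centre (-1, 0) and r² = 656/4 = 164.
Check (5, -2): distance² to centre = 40 ≤ 164, so it lies inside.
All remaining points lie in this disk, and no smaller disk contains both endpoints, so this is the minimum enclosing circle.
r = √164 ≈ 12.806.

12.806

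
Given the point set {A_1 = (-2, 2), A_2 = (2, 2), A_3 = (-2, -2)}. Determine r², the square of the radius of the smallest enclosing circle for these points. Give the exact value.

8

Side lengths²: A_1A_2² = 16, A_1A_3² = 16, A_2A_3² = 32.
Since A_2A_3² = 32 ≥ 16 + 16 = 32, the angle opposite A_2A_3 is not acute, so the smallest enclosing circle has A_2A_3 as diameter.
Centre = midpoint of A_2A_3 = (0, 0), r² = 32/4 = 8.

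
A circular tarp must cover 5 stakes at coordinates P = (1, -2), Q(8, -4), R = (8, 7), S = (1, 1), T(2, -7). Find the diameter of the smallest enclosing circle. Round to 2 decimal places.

The farthest pair is R–T with squared distance 232. The circle on this segment as diameter has centre (5, 0) and r² = 232/4 = 58.
Check P: distance² to centre = 20 ≤ 58, so it lies inside.
All remaining points lie in this disk, and no smaller disk contains both endpoints, so this is the minimum enclosing circle.
Diameter = 2r = 2√58 ≈ 15.23.

15.23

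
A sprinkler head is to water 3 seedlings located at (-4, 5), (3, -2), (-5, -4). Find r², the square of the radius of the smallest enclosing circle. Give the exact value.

Call the three points A, B, C in the order given.
Side lengths²: AB² = 98, AC² = 82, BC² = 68.
Since AB² = 98 < 82 + 68 = 150, the triangle is acute, so the smallest enclosing circle is the circumcircle.
Circumcentre = (-1.8, 0.2), r² = 27.88.

27.88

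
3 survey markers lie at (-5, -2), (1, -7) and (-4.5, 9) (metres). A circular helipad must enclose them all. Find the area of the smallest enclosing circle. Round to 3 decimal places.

224.820

Call the three points A, B, C in the order given.
Side lengths²: AB² = 61, AC² = 121.25, BC² = 286.25.
Since BC² = 286.25 ≥ 121.25 + 61 = 182.25, the angle opposite BC is not acute, so the smallest enclosing circle has BC as diameter.
Centre = midpoint of BC = (-1.75, 1), r² = 286.25/4 = 71.5625.
Area = π·r² = π·71.5625 ≈ 224.820.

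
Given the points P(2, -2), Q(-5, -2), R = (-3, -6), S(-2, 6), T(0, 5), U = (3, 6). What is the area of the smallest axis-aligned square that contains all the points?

144

The bounding box has width 8 and height 12.
An axis-aligned square enclosing the set must have side ≥ max(width, height).
So the minimum side is max(8, 12) = 12.
Area = 12² = 144.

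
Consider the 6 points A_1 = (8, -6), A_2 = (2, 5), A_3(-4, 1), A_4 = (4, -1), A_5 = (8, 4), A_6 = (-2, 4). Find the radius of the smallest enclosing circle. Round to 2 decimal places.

The minimum enclosing circle is determined by three boundary points: A_1, A_3, A_5.
Their circumcentre is (2.875, -1) with r² = 51.265625.
The farthest remaining point A_6 is at distance² 48.765625 ≤ 51.265625.
r = √(51.265625) ≈ 7.16.

7.16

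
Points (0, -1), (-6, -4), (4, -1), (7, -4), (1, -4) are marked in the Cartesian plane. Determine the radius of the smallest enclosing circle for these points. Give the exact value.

6.5

The farthest pair is (-6, -4)–(7, -4) with squared distance 169. The circle on this segment as diameter has centre (0.5, -4) and r² = 169/4 = 42.25.
Check (0, -1): distance² to centre = 9.25 ≤ 42.25, so it lies inside.
All remaining points lie in this disk, and no smaller disk contains both endpoints, so this is the minimum enclosing circle.
r = √(42.25) = 6.5.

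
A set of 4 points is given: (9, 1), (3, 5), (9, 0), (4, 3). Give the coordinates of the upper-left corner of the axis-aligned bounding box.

x-range [3, 9], y-range [0, 5].
The upper-left corner is (3, 5).

(3, 5)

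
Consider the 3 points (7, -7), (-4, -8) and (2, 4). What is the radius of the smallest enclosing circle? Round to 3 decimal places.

7.105

Call the three points A, B, C in the order given.
Side lengths²: AB² = 122, AC² = 146, BC² = 180.
Since BC² = 180 < 146 + 122 = 268, the triangle is acute, so the smallest enclosing circle is the circumcircle.
Circumcentre = (23/21, -64/21), r² = 22265/441.
r = √(22265/441) ≈ 7.105.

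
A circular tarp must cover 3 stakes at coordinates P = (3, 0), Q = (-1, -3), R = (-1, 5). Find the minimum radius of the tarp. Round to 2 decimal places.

Side lengths²: PQ² = 25, PR² = 41, QR² = 64.
Since QR² = 64 < 41 + 25 = 66, the triangle is acute, so the smallest enclosing circle is the circumcircle.
Circumcentre = (-0.875, 1), r² = 16.015625.
r = √(16.015625) ≈ 4.00.

4.00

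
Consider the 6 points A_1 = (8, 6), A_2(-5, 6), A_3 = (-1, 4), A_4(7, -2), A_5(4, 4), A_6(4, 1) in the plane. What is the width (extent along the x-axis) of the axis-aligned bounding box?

max x = 8, min x = -5, so width = 13.

13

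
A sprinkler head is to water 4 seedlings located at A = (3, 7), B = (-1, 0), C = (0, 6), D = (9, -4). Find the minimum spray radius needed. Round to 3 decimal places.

6.727

The farthest pair is C–D with squared distance 181. The circle on this segment as diameter has centre (4.5, 1) and r² = 181/4 = 45.25.
Check A: distance² to centre = 38.25 ≤ 45.25, so it lies inside.
All remaining points lie in this disk, and no smaller disk contains both endpoints, so this is the minimum enclosing circle.
r = √(45.25) ≈ 6.727.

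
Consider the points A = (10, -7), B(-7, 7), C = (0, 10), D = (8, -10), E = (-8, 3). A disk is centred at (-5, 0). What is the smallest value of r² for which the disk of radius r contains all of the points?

274

The required radius is the distance from (-5, 0) to the farthest point.
Squared distances: 274, 53, 125, 269, 18.
Maximum is 274, attained at A.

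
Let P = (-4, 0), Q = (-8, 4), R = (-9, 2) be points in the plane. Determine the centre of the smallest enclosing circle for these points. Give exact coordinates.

Side lengths²: PQ² = 32, PR² = 29, QR² = 5.
Since PQ² = 32 < 29 + 5 = 34, the triangle is acute, so the smallest enclosing circle is the circumcircle.
Circumcentre = (-37/6, 11/6), r² = 145/18.
Centre = (-37/6, 11/6).

(-37/6, 11/6)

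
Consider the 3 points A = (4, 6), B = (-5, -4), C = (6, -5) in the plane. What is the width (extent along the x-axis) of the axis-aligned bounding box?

max x = 6, min x = -5, so width = 11.

11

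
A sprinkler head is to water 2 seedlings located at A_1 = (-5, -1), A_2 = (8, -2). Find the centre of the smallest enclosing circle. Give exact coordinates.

The smallest circle enclosing two points has them as diameter endpoints.
Centre = midpoint = (1.5, -1.5); r² = |A_1A_2|²/4 = 170/4 = 42.5.
Centre = (1.5, -1.5).

(1.5, -1.5)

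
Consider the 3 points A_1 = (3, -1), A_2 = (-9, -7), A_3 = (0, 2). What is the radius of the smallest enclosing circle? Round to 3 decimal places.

6.708

Side lengths²: A_1A_2² = 180, A_1A_3² = 18, A_2A_3² = 162.
Since A_1A_2² = 180 ≥ 162 + 18 = 180, the angle opposite A_1A_2 is not acute, so the smallest enclosing circle has A_1A_2 as diameter.
Centre = midpoint of A_1A_2 = (-3, -4), r² = 180/4 = 45.
r = √45 ≈ 6.708.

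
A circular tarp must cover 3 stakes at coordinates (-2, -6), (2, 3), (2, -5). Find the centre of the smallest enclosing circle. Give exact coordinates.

Call the three points A, B, C in the order given.
Side lengths²: AB² = 97, AC² = 17, BC² = 64.
Since AB² = 97 ≥ 64 + 17 = 81, the angle opposite AB is not acute, so the smallest enclosing circle has AB as diameter.
Centre = midpoint of AB = (0, -1.5), r² = 97/4 = 24.25.
Centre = (0, -1.5).

(0, -1.5)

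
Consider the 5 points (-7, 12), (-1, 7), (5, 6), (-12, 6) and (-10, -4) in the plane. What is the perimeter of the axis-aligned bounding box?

Width = max x − min x = 5 − (-12) = 17.
Height = max y − min y = 12 − (-4) = 16.
Perimeter = 2(17 + 16) = 66.

66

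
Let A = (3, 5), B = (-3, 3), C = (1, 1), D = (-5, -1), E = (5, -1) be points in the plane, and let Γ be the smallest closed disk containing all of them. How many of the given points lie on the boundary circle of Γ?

3

By Welzl's lemma the MEC is supported by two points (diametrically opposite) or three points (on a circumcircle).
The minimum enclosing circle is determined by three boundary points: A, D, E.
Their circumcentre is (0, 2/3) with r² = 250/9.
The farthest remaining point B is at distance² 130/9 ≤ 250/9.
The points at distance exactly r from the centre are A, D, E — 3 points.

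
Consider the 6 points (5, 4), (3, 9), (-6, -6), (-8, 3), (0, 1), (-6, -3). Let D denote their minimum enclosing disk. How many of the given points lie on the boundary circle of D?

2

The minimum enclosing circle of a finite set is fixed by two of the points (as a diameter) or three (as a circumcircle).
The farthest pair is (3, 9)–(-6, -6) with squared distance 306. The circle on this segment as diameter has centre (-1.5, 1.5) and r² = 306/4 = 76.5.
Check (5, 4): distance² to centre = 48.5 ≤ 76.5, so it lies inside.
All remaining points lie in this disk, and no smaller disk contains both endpoints, so this is the minimum enclosing circle.
The points at distance exactly r from the centre are (3, 9), (-6, -6) — 2 points.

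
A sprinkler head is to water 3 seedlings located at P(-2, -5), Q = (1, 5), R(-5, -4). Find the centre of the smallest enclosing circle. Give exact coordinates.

(-41/22, 9/22)

Side lengths²: PQ² = 109, PR² = 10, QR² = 117.
Since QR² = 117 < 109 + 10 = 119, the triangle is acute, so the smallest enclosing circle is the circumcircle.
Circumcentre = (-41/22, 9/22), r² = 7085/242.
Centre = (-41/22, 9/22).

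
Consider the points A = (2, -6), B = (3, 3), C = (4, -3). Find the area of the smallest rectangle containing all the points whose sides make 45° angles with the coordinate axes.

40

In coordinates u = x + y, v = x − y the rectangle is axis-aligned; the map (x,y)→(u,v) scales areas by 2.
u-values: -4, 6, 1; range = 6 − (-4) = 10.
v-values: 8, 0, 7; range = 8 − 0 = 8.
Area = (10 × 8) / 2 = 40.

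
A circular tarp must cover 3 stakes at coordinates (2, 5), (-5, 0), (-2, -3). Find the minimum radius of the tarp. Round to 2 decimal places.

4.53

Call the three points A, B, C in the order given.
Side lengths²: AB² = 74, AC² = 80, BC² = 18.
Since AC² = 80 < 74 + 18 = 92, the triangle is acute, so the smallest enclosing circle is the circumcircle.
Circumcentre = (-2/3, 4/3), r² = 185/9.
r = √(185/9) ≈ 4.53.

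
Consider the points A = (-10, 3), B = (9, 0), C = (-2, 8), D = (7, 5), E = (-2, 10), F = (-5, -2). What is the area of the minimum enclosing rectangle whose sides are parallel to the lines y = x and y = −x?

In coordinates u = x + y, v = x − y the rectangle is axis-aligned; the map (x,y)→(u,v) scales areas by 2.
u-values: -7, 9, 6, 12, 8, -7; range = 12 − (-7) = 19.
v-values: -13, 9, -10, 2, -12, -3; range = 9 − (-13) = 22.
Area = (19 × 22) / 2 = 209.

209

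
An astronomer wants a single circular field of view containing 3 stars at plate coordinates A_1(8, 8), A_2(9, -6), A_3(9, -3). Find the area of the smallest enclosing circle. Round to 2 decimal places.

Side lengths²: A_1A_2² = 197, A_1A_3² = 122, A_2A_3² = 9.
Since A_1A_2² = 197 ≥ 122 + 9 = 131, the angle opposite A_1A_2 is not acute, so the smallest enclosing circle has A_1A_2 as diameter.
Centre = midpoint of A_1A_2 = (8.5, 1), r² = 197/4 = 49.25.
Area = π·r² = π·49.25 ≈ 154.72.

154.72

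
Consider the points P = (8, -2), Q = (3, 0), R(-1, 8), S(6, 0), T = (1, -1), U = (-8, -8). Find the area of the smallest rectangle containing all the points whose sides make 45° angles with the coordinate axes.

218.5

In coordinates u = x + y, v = x − y the rectangle is axis-aligned; the map (x,y)→(u,v) scales areas by 2.
u-values: 6, 3, 7, 6, 0, -16; range = 7 − (-16) = 23.
v-values: 10, 3, -9, 6, 2, 0; range = 10 − (-9) = 19.
Area = (23 × 19) / 2 = 218.5.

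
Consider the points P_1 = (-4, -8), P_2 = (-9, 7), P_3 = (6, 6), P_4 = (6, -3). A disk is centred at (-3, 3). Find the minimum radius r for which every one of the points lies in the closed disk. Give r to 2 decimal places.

11.05

The required radius is the distance from (-3, 3) to the farthest point.
Squared distances: 122, 52, 90, 117.
Maximum is 122, attained at P_1.
r = √122 ≈ 11.05.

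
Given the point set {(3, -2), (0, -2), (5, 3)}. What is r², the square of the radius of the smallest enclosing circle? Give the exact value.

Call the three points A, B, C in the order given.
Side lengths²: AB² = 9, AC² = 29, BC² = 50.
Since BC² = 50 ≥ 29 + 9 = 38, the angle opposite BC is not acute, so the smallest enclosing circle has BC as diameter.
Centre = midpoint of BC = (2.5, 0.5), r² = 50/4 = 12.5.

12.5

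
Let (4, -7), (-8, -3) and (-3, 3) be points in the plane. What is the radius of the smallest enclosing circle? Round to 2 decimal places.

6.55

Call the three points A, B, C in the order given.
Side lengths²: AB² = 160, AC² = 149, BC² = 61.
Since AB² = 160 < 149 + 61 = 210, the triangle is acute, so the smallest enclosing circle is the circumcircle.
Circumcentre = (-67/46, -155/46), r² = 45445/1058.
r = √(45445/1058) ≈ 6.55.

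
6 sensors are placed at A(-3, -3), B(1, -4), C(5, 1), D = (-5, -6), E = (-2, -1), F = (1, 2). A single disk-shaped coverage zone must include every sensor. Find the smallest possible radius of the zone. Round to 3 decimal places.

The farthest pair is C–D with squared distance 149. The circle on this segment as diameter has centre (0, -2.5) and r² = 149/4 = 37.25.
Check A: distance² to centre = 9.25 ≤ 37.25, so it lies inside.
All remaining points lie in this disk, and no smaller disk contains both endpoints, so this is the minimum enclosing circle.
r = √(37.25) ≈ 6.103.

6.103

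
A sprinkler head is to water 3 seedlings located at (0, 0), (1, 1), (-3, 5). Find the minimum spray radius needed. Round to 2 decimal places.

2.92

Call the three points A, B, C in the order given.
Side lengths²: AB² = 2, AC² = 34, BC² = 32.
Since AC² = 34 ≥ 32 + 2 = 34, the angle opposite AC is not acute, so the smallest enclosing circle has AC as diameter.
Centre = midpoint of AC = (-1.5, 2.5), r² = 34/4 = 8.5.
r = √(8.5) ≈ 2.92.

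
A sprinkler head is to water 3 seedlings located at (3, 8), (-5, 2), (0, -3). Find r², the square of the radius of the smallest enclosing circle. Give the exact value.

1625/49

Call the three points A, B, C in the order given.
Side lengths²: AB² = 100, AC² = 130, BC² = 50.
Since AC² = 130 < 100 + 50 = 150, the triangle is acute, so the smallest enclosing circle is the circumcircle.
Circumcentre = (5/7, 19/7), r² = 1625/49.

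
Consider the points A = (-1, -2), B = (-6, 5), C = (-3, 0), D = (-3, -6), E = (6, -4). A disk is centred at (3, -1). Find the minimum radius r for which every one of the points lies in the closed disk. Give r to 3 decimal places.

10.817

The required radius is the distance from (3, -1) to the farthest point.
Squared distances: 17, 117, 37, 61, 18.
Maximum is 117, attained at B.
r = √117 ≈ 10.817.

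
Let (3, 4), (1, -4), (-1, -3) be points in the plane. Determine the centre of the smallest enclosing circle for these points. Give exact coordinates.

(16/9, 1/18)

Call the three points A, B, C in the order given.
Side lengths²: AB² = 68, AC² = 65, BC² = 5.
Since AB² = 68 < 65 + 5 = 70, the triangle is acute, so the smallest enclosing circle is the circumcircle.
Circumcentre = (16/9, 1/18), r² = 5525/324.
Centre = (16/9, 1/18).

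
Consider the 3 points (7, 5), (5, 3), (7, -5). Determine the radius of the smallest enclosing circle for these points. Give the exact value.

Call the three points A, B, C in the order given.
Side lengths²: AB² = 8, AC² = 100, BC² = 68.
Since AC² = 100 ≥ 68 + 8 = 76, the angle opposite AC is not acute, so the smallest enclosing circle has AC as diameter.
Centre = midpoint of AC = (7, 0), r² = 100/4 = 25.
r = √25 = 5.

5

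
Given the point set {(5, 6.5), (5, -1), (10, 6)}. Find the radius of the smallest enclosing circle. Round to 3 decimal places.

4.323

Call the three points A, B, C in the order given.
Side lengths²: AB² = 56.25, AC² = 25.25, BC² = 74.
Since BC² = 74 < 56.25 + 25.25 = 81.5, the triangle is acute, so the smallest enclosing circle is the circumcircle.
Circumcentre = (7.15, 2.75), r² = 18.685.
r = √(18.685) ≈ 4.323.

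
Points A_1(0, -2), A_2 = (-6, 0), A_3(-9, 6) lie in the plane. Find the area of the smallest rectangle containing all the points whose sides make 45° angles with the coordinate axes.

34

In coordinates u = x + y, v = x − y the rectangle is axis-aligned; the map (x,y)→(u,v) scales areas by 2.
u-values: -2, -6, -3; range = -2 − (-6) = 4.
v-values: 2, -6, -15; range = 2 − (-15) = 17.
Area = (4 × 17) / 2 = 34.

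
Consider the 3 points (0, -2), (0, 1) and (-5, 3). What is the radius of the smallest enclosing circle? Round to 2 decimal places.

3.54

Call the three points A, B, C in the order given.
Side lengths²: AB² = 9, AC² = 50, BC² = 29.
Since AC² = 50 ≥ 29 + 9 = 38, the angle opposite AC is not acute, so the smallest enclosing circle has AC as diameter.
Centre = midpoint of AC = (-2.5, 0.5), r² = 50/4 = 12.5.
r = √(12.5) ≈ 3.54.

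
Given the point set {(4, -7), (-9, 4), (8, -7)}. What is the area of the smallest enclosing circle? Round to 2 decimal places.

Call the three points A, B, C in the order given.
Side lengths²: AB² = 290, AC² = 16, BC² = 410.
Since BC² = 410 ≥ 290 + 16 = 306, the angle opposite BC is not acute, so the smallest enclosing circle has BC as diameter.
Centre = midpoint of BC = (-0.5, -1.5), r² = 410/4 = 102.5.
Area = π·r² = π·102.5 ≈ 322.01.

322.01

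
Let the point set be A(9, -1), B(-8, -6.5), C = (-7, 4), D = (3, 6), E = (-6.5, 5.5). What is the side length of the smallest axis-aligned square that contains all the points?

The bounding box has width 17 and height 12.5.
An axis-aligned square enclosing the set must have side ≥ max(width, height).
So the minimum side is max(17, 12.5) = 17.

17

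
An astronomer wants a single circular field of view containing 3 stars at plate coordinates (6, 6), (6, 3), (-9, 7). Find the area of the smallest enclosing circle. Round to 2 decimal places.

Call the three points A, B, C in the order given.
Side lengths²: AB² = 9, AC² = 226, BC² = 241.
Since BC² = 241 ≥ 226 + 9 = 235, the angle opposite BC is not acute, so the smallest enclosing circle has BC as diameter.
Centre = midpoint of BC = (-1.5, 5), r² = 241/4 = 60.25.
Area = π·r² = π·60.25 ≈ 189.28.

189.28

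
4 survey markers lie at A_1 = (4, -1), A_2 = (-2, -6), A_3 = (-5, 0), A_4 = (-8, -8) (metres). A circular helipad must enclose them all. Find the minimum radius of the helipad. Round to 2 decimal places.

The farthest pair is A_1–A_4 with squared distance 193. The circle on this segment as diameter has centre (-2, -4.5) and r² = 193/4 = 48.25.
Check A_2: distance² to centre = 2.25 ≤ 48.25, so it lies inside.
All remaining points lie in this disk, and no smaller disk contains both endpoints, so this is the minimum enclosing circle.
r = √(48.25) ≈ 6.95.

6.95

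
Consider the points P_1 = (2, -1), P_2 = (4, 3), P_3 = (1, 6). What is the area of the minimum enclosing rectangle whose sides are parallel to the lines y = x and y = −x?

24

In coordinates u = x + y, v = x − y the rectangle is axis-aligned; the map (x,y)→(u,v) scales areas by 2.
u-values: 1, 7, 7; range = 7 − 1 = 6.
v-values: 3, 1, -5; range = 3 − (-5) = 8.
Area = (6 × 8) / 2 = 24.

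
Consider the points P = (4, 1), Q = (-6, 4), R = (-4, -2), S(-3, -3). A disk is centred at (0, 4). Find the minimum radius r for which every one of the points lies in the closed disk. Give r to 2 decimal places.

The required radius is the distance from (0, 4) to the farthest point.
Squared distances: 25, 36, 52, 58.
Maximum is 58, attained at S.
r = √58 ≈ 7.62.

7.62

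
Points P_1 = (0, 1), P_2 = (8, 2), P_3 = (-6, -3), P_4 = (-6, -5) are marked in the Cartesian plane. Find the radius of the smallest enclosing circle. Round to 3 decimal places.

The minimum enclosing circle of a finite set is fixed by two of the points (as a diameter) or three (as a circumcircle).
The farthest pair is P_2–P_4 with squared distance 245. The circle on this segment as diameter has centre (1, -1.5) and r² = 245/4 = 61.25.
Check P_1: distance² to centre = 7.25 ≤ 61.25, so it lies inside.
All remaining points lie in this disk, and no smaller disk contains both endpoints, so this is the minimum enclosing circle.
r = √(61.25) ≈ 7.826.

7.826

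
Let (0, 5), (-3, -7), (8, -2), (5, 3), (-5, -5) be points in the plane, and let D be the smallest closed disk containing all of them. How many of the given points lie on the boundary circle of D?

A smallest enclosing disk is always determined by at most three of the input points on its boundary.
The minimum enclosing circle is determined by three boundary points: (0, 5), (8, -2), (-5, -5).
Their circumcentre is (51/46, -83/46) with r² = 50285/1058.
The farthest remaining point (-3, -7) is at distance² 46421/1058 ≤ 50285/1058.
The points at distance exactly r from the centre are (0, 5), (8, -2), (-5, -5) — 3 points.

3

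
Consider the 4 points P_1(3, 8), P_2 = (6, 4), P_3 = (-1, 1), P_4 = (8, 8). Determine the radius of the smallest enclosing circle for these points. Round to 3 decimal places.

5.701

A smallest enclosing disk is always determined by at most three of the input points on its boundary.
The farthest pair is P_3–P_4 with squared distance 130. The circle on this segment as diameter has centre (3.5, 4.5) and r² = 130/4 = 32.5.
Check P_1: distance² to centre = 12.5 ≤ 32.5, so it lies inside.
All remaining points lie in this disk, and no smaller disk contains both endpoints, so this is the minimum enclosing circle.
r = √(32.5) ≈ 5.701.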